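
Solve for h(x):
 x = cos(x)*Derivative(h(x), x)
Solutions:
 h(x) = C1 + Integral(x/cos(x), x)


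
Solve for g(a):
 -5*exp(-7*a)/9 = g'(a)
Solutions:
 g(a) = C1 + 5*exp(-7*a)/63


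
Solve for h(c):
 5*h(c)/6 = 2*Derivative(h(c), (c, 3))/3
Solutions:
 h(c) = C3*exp(10^(1/3)*c/2) + (C1*sin(10^(1/3)*sqrt(3)*c/4) + C2*cos(10^(1/3)*sqrt(3)*c/4))*exp(-10^(1/3)*c/4)


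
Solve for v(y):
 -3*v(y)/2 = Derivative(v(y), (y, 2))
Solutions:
 v(y) = C1*sin(sqrt(6)*y/2) + C2*cos(sqrt(6)*y/2)


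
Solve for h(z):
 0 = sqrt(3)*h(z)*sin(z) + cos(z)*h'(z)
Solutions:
 h(z) = C1*cos(z)^(sqrt(3))


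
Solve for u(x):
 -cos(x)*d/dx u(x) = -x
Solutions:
 u(x) = C1 + Integral(x/cos(x), x)


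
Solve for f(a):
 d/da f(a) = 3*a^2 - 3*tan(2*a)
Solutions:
 f(a) = C1 + a^3 + 3*log(cos(2*a))/2


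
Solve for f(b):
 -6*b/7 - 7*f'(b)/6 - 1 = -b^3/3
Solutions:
 f(b) = C1 + b^4/14 - 18*b^2/49 - 6*b/7


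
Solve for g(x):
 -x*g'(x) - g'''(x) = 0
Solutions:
 g(x) = C1 + Integral(C2*airyai(-x) + C3*airybi(-x), x)


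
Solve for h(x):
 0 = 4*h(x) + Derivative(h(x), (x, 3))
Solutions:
 h(x) = C3*exp(-2^(2/3)*x) + (C1*sin(2^(2/3)*sqrt(3)*x/2) + C2*cos(2^(2/3)*sqrt(3)*x/2))*exp(2^(2/3)*x/2)


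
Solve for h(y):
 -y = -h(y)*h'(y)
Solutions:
 h(y) = -sqrt(C1 + y^2)
 h(y) = sqrt(C1 + y^2)


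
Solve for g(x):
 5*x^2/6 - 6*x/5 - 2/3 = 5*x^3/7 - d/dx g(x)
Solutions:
 g(x) = C1 + 5*x^4/28 - 5*x^3/18 + 3*x^2/5 + 2*x/3


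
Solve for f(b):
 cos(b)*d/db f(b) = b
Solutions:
 f(b) = C1 + Integral(b/cos(b), b)


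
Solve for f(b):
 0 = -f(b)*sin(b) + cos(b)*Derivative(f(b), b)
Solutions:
 f(b) = C1/cos(b)


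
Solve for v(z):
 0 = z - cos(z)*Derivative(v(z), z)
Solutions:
 v(z) = C1 + Integral(z/cos(z), z)


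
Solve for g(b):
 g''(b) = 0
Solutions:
 g(b) = C1 + C2*b


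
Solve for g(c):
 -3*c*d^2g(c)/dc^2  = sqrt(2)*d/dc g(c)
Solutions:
 g(c) = C1 + C2*c^(1 - sqrt(2)/3)


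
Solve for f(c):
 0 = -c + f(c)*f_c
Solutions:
 f(c) = -sqrt(C1 + c^2)
 f(c) = sqrt(C1 + c^2)


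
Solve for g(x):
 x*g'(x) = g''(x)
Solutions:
 g(x) = C1 + C2*erfi(sqrt(2)*x/2)


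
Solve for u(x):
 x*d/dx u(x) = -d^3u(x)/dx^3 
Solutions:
 u(x) = C1 + Integral(C2*airyai(-x) + C3*airybi(-x), x)


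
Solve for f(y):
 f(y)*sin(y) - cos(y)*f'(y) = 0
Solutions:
 f(y) = C1/cos(y)


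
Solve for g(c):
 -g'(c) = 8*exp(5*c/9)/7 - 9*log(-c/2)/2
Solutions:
 g(c) = C1 + 9*c*log(-c)/2 + 9*c*(-1 - log(2))/2 - 72*exp(5*c/9)/35


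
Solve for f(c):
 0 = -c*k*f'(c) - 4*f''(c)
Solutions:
 f(c) = Piecewise((-sqrt(2)*sqrt(pi)*C1*erf(sqrt(2)*c*sqrt(k)/4)/sqrt(k) - C2, (k > 0) | (k < 0)), (-C1*c - C2, True))


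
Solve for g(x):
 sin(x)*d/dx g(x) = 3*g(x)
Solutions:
 g(x) = C1*(cos(x) - 1)^(3/2)/(cos(x) + 1)^(3/2)


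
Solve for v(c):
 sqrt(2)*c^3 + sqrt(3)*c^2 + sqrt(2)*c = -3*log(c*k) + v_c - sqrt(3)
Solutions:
 v(c) = C1 + sqrt(2)*c^4/4 + sqrt(3)*c^3/3 + sqrt(2)*c^2/2 + 3*c*log(c*k) + c*(-3 + sqrt(3))


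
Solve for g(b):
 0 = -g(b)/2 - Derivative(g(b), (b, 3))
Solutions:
 g(b) = C3*exp(-2^(2/3)*b/2) + (C1*sin(2^(2/3)*sqrt(3)*b/4) + C2*cos(2^(2/3)*sqrt(3)*b/4))*exp(2^(2/3)*b/4)


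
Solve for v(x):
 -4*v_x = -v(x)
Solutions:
 v(x) = C1*exp(x/4)


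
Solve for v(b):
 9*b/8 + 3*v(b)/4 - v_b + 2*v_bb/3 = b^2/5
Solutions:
 v(b) = 4*b^2/15 - 71*b/90 + (C1*sin(3*b/4) + C2*cos(3*b/4))*exp(3*b/4) - 206/135


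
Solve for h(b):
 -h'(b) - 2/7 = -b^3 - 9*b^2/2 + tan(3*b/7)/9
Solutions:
 h(b) = C1 + b^4/4 + 3*b^3/2 - 2*b/7 + 7*log(cos(3*b/7))/27


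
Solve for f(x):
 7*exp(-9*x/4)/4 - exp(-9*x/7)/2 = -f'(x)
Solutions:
 f(x) = C1 + 7*exp(-9*x/4)/9 - 7*exp(-9*x/7)/18


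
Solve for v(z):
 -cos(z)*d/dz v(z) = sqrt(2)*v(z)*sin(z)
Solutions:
 v(z) = C1*cos(z)^(sqrt(2))


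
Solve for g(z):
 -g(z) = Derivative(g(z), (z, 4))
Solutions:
 g(z) = (C1*sin(sqrt(2)*z/2) + C2*cos(sqrt(2)*z/2))*exp(-sqrt(2)*z/2) + (C3*sin(sqrt(2)*z/2) + C4*cos(sqrt(2)*z/2))*exp(sqrt(2)*z/2)


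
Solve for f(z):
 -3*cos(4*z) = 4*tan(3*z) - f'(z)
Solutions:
 f(z) = C1 - 4*log(cos(3*z))/3 + 3*sin(4*z)/4


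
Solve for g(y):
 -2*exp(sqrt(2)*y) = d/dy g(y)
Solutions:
 g(y) = C1 - sqrt(2)*exp(sqrt(2)*y)


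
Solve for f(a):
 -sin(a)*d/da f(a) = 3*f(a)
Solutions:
 f(a) = C1*(cos(a) + 1)^(3/2)/(cos(a) - 1)^(3/2)


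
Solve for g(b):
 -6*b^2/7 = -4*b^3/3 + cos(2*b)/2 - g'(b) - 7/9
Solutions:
 g(b) = C1 - b^4/3 + 2*b^3/7 - 7*b/9 + sin(2*b)/4


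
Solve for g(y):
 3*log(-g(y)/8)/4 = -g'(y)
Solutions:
 4*Integral(1/(log(-_y) - 3*log(2)), (_y, g(y)))/3 = C1 - y


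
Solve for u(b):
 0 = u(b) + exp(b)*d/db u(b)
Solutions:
 u(b) = C1*exp(exp(-b))


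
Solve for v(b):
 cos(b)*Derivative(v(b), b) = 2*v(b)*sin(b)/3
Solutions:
 v(b) = C1/cos(b)^(2/3)


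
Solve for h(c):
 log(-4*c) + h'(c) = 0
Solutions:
 h(c) = C1 - c*log(-c) + c*(1 - 2*log(2))


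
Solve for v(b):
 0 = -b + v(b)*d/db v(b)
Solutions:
 v(b) = -sqrt(C1 + b^2)
 v(b) = sqrt(C1 + b^2)


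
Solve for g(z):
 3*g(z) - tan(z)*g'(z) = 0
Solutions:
 g(z) = C1*sin(z)^3


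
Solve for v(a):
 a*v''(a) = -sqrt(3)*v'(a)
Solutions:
 v(a) = C1 + C2*a^(1 - sqrt(3))


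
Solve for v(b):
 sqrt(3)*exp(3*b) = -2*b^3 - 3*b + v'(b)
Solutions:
 v(b) = C1 + b^4/2 + 3*b^2/2 + sqrt(3)*exp(3*b)/3


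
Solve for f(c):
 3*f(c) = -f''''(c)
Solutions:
 f(c) = (C1*sin(sqrt(2)*3^(1/4)*c/2) + C2*cos(sqrt(2)*3^(1/4)*c/2))*exp(-sqrt(2)*3^(1/4)*c/2) + (C3*sin(sqrt(2)*3^(1/4)*c/2) + C4*cos(sqrt(2)*3^(1/4)*c/2))*exp(sqrt(2)*3^(1/4)*c/2)


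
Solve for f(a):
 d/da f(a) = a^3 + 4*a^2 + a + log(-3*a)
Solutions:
 f(a) = C1 + a^4/4 + 4*a^3/3 + a^2/2 + a*log(-a) + a*(-1 + log(3))


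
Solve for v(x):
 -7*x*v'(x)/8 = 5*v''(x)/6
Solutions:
 v(x) = C1 + C2*erf(sqrt(210)*x/20)


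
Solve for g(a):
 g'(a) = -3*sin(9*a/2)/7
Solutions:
 g(a) = C1 + 2*cos(9*a/2)/21


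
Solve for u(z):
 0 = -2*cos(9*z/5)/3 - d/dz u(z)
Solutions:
 u(z) = C1 - 10*sin(9*z/5)/27


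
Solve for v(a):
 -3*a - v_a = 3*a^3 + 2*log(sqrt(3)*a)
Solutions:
 v(a) = C1 - 3*a^4/4 - 3*a^2/2 - 2*a*log(a) - a*log(3) + 2*a


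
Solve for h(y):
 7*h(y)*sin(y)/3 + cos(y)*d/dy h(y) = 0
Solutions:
 h(y) = C1*cos(y)^(7/3)


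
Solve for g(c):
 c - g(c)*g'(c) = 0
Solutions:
 g(c) = -sqrt(C1 + c^2)
 g(c) = sqrt(C1 + c^2)


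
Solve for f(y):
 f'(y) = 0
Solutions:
 f(y) = C1


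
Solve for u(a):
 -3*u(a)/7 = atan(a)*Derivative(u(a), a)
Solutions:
 u(a) = C1*exp(-3*Integral(1/atan(a), a)/7)


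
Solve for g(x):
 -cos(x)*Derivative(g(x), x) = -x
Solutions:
 g(x) = C1 + Integral(x/cos(x), x)


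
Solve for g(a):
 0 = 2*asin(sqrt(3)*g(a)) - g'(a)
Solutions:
 Integral(1/asin(sqrt(3)*_y), (_y, g(a))) = C1 + 2*a


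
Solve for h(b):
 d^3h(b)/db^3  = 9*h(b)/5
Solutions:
 h(b) = C3*exp(15^(2/3)*b/5) + (C1*sin(3*3^(1/6)*5^(2/3)*b/10) + C2*cos(3*3^(1/6)*5^(2/3)*b/10))*exp(-15^(2/3)*b/10)


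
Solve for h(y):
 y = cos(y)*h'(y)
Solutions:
 h(y) = C1 + Integral(y/cos(y), y)


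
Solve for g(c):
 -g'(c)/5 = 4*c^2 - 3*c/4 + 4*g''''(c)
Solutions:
 g(c) = C1 + C4*exp(-50^(1/3)*c/10) - 20*c^3/3 + 15*c^2/8 + (C2*sin(sqrt(3)*50^(1/3)*c/20) + C3*cos(sqrt(3)*50^(1/3)*c/20))*exp(50^(1/3)*c/20)


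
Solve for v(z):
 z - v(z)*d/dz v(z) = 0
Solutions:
 v(z) = -sqrt(C1 + z^2)
 v(z) = sqrt(C1 + z^2)


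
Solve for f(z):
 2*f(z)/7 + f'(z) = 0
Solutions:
 f(z) = C1*exp(-2*z/7)


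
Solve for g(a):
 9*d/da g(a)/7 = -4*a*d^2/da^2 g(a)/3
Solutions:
 g(a) = C1 + C2*a^(1/28)


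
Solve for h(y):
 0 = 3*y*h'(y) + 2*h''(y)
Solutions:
 h(y) = C1 + C2*erf(sqrt(3)*y/2)


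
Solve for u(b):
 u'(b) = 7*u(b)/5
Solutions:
 u(b) = C1*exp(7*b/5)


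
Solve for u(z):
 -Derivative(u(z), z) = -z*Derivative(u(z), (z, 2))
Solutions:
 u(z) = C1 + C2*z^2


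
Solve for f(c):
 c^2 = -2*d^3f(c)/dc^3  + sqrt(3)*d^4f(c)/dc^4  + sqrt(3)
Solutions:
 f(c) = C1 + C2*c + C3*c^2 + C4*exp(2*sqrt(3)*c/3) - c^5/120 - sqrt(3)*c^4/48 + c^3*(-3 + 2*sqrt(3))/24


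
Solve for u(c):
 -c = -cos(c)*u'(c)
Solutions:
 u(c) = C1 + Integral(c/cos(c), c)


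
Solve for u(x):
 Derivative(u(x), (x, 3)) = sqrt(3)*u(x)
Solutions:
 u(x) = C3*exp(3^(1/6)*x) + (C1*sin(3^(2/3)*x/2) + C2*cos(3^(2/3)*x/2))*exp(-3^(1/6)*x/2)


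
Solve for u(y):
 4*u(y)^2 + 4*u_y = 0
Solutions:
 u(y) = 1/(C1 + y)


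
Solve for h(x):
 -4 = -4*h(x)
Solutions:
 h(x) = 1


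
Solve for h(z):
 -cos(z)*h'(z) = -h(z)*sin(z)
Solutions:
 h(z) = C1/cos(z)


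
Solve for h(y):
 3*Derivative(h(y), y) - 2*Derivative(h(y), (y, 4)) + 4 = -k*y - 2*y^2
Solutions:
 h(y) = C1 + C4*exp(2^(2/3)*3^(1/3)*y/2) - k*y^2/6 - 2*y^3/9 - 4*y/3 + (C2*sin(2^(2/3)*3^(5/6)*y/4) + C3*cos(2^(2/3)*3^(5/6)*y/4))*exp(-2^(2/3)*3^(1/3)*y/4)


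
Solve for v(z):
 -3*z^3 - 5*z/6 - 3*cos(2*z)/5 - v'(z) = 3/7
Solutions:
 v(z) = C1 - 3*z^4/4 - 5*z^2/12 - 3*z/7 - 3*sin(z)*cos(z)/5


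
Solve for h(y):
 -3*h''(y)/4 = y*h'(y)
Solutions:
 h(y) = C1 + C2*erf(sqrt(6)*y/3)


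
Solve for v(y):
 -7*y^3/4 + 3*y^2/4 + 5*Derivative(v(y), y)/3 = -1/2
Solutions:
 v(y) = C1 + 21*y^4/80 - 3*y^3/20 - 3*y/10


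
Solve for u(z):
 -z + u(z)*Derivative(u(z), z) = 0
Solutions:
 u(z) = -sqrt(C1 + z^2)
 u(z) = sqrt(C1 + z^2)


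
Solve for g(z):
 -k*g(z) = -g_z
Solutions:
 g(z) = C1*exp(k*z)


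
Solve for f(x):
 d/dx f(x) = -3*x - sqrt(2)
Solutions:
 f(x) = C1 - 3*x^2/2 - sqrt(2)*x


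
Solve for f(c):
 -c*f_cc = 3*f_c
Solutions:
 f(c) = C1 + C2/c^2


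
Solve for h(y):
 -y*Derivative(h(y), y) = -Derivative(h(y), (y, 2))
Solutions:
 h(y) = C1 + C2*erfi(sqrt(2)*y/2)


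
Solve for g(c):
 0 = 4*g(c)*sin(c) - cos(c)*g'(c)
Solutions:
 g(c) = C1/cos(c)^4


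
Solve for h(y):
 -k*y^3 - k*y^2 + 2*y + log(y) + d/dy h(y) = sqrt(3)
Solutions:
 h(y) = C1 + k*y^4/4 + k*y^3/3 - y^2 - y*log(y) + y + sqrt(3)*y


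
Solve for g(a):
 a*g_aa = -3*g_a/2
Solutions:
 g(a) = C1 + C2/sqrt(a)


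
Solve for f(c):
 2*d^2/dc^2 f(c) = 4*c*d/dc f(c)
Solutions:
 f(c) = C1 + C2*erfi(c)


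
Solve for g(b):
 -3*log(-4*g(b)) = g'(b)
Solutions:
 Integral(1/(log(-_y) + 2*log(2)), (_y, g(b)))/3 = C1 - b


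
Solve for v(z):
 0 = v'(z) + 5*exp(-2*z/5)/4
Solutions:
 v(z) = C1 + 25*exp(-2*z/5)/8


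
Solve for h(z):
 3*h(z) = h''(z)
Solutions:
 h(z) = C1*exp(-sqrt(3)*z) + C2*exp(sqrt(3)*z)


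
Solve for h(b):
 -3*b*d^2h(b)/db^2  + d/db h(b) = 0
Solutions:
 h(b) = C1 + C2*b^(4/3)


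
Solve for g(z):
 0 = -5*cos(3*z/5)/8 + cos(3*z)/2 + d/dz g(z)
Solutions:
 g(z) = C1 + 25*sin(3*z/5)/24 - sin(3*z)/6


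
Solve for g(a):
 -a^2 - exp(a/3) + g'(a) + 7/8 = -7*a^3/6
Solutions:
 g(a) = C1 - 7*a^4/24 + a^3/3 - 7*a/8 + 3*exp(a/3)


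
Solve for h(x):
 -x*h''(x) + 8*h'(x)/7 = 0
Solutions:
 h(x) = C1 + C2*x^(15/7)


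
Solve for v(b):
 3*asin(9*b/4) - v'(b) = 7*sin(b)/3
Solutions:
 v(b) = C1 + 3*b*asin(9*b/4) + sqrt(16 - 81*b^2)/3 + 7*cos(b)/3


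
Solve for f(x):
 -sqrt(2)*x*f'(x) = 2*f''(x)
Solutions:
 f(x) = C1 + C2*erf(2^(1/4)*x/2)


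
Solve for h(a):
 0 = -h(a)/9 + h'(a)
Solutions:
 h(a) = C1*exp(a/9)


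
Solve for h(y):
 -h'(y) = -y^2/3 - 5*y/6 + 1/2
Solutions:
 h(y) = C1 + y^3/9 + 5*y^2/12 - y/2


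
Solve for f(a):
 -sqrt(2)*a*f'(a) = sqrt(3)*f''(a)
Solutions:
 f(a) = C1 + C2*erf(6^(3/4)*a/6)


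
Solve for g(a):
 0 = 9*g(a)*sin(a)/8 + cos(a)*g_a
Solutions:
 g(a) = C1*cos(a)^(9/8)


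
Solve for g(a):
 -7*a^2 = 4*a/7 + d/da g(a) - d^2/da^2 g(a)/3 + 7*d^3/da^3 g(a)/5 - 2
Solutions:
 g(a) = C1 - 7*a^3/3 - 55*a^2/21 + 6254*a/315 + (C2*sin(sqrt(1235)*a/42) + C3*cos(sqrt(1235)*a/42))*exp(5*a/42)


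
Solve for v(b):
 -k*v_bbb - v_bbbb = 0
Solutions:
 v(b) = C1 + C2*b + C3*b^2 + C4*exp(-b*k)


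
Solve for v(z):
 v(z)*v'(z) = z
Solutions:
 v(z) = -sqrt(C1 + z^2)
 v(z) = sqrt(C1 + z^2)


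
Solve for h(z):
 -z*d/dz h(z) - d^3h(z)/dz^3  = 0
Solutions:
 h(z) = C1 + Integral(C2*airyai(-z) + C3*airybi(-z), z)


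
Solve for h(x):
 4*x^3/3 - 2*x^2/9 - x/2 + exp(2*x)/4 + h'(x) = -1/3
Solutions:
 h(x) = C1 - x^4/3 + 2*x^3/27 + x^2/4 - x/3 - exp(2*x)/8


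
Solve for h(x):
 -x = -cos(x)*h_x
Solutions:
 h(x) = C1 + Integral(x/cos(x), x)


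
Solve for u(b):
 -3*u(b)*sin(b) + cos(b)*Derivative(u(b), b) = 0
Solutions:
 u(b) = C1/cos(b)^3


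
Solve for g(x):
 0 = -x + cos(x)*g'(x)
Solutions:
 g(x) = C1 + Integral(x/cos(x), x)


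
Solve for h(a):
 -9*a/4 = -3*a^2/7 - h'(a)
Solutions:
 h(a) = C1 - a^3/7 + 9*a^2/8


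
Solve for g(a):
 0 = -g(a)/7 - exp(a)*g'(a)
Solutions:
 g(a) = C1*exp(exp(-a)/7)


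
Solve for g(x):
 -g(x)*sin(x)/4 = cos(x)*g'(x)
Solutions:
 g(x) = C1*cos(x)^(1/4)


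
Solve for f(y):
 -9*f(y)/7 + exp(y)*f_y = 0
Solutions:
 f(y) = C1*exp(-9*exp(-y)/7)


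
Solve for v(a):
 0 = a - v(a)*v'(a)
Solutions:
 v(a) = -sqrt(C1 + a^2)
 v(a) = sqrt(C1 + a^2)


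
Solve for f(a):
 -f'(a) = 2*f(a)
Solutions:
 f(a) = C1*exp(-2*a)


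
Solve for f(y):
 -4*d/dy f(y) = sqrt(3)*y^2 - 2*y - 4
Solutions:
 f(y) = C1 - sqrt(3)*y^3/12 + y^2/4 + y


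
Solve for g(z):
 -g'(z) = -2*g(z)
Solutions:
 g(z) = C1*exp(2*z)


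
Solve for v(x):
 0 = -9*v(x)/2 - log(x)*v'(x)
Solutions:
 v(x) = C1*exp(-9*li(x)/2)


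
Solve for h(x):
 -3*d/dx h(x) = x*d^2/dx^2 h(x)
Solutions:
 h(x) = C1 + C2/x^2


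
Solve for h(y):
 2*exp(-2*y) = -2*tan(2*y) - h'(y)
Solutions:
 h(y) = C1 - log(tan(2*y)^2 + 1)/2 + exp(-2*y)


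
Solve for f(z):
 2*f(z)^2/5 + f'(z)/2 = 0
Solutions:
 f(z) = 5/(C1 + 4*z)


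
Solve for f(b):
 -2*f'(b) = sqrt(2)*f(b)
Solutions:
 f(b) = C1*exp(-sqrt(2)*b/2)


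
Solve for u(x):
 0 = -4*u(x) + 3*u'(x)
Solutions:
 u(x) = C1*exp(4*x/3)


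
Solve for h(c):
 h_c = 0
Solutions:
 h(c) = C1


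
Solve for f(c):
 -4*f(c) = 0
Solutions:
 f(c) = 0


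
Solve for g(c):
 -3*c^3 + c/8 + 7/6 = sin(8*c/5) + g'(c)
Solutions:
 g(c) = C1 - 3*c^4/4 + c^2/16 + 7*c/6 + 5*cos(8*c/5)/8


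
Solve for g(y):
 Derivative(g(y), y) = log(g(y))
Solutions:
 li(g(y)) = C1 + y


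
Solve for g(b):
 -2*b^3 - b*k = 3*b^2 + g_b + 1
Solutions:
 g(b) = C1 - b^4/2 - b^3 - b^2*k/2 - b


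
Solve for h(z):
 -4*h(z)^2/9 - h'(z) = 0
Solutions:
 h(z) = 9/(C1 + 4*z)


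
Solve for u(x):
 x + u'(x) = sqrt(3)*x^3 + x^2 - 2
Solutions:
 u(x) = C1 + sqrt(3)*x^4/4 + x^3/3 - x^2/2 - 2*x


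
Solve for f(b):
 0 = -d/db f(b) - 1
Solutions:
 f(b) = C1 - b


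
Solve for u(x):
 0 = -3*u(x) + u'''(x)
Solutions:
 u(x) = C3*exp(3^(1/3)*x) + (C1*sin(3^(5/6)*x/2) + C2*cos(3^(5/6)*x/2))*exp(-3^(1/3)*x/2)


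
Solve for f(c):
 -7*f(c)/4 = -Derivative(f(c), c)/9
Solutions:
 f(c) = C1*exp(63*c/4)


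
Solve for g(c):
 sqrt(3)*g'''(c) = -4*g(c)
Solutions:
 g(c) = C3*exp(-2^(2/3)*3^(5/6)*c/3) + (C1*sin(2^(2/3)*3^(1/3)*c/2) + C2*cos(2^(2/3)*3^(1/3)*c/2))*exp(2^(2/3)*3^(5/6)*c/6)


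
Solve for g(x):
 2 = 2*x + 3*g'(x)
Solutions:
 g(x) = C1 - x^2/3 + 2*x/3


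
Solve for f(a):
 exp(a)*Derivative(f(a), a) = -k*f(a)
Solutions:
 f(a) = C1*exp(k*exp(-a))


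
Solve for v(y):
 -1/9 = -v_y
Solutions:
 v(y) = C1 + y/9


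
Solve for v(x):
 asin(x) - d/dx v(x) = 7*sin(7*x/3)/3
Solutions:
 v(x) = C1 + x*asin(x) + sqrt(1 - x^2) + cos(7*x/3)


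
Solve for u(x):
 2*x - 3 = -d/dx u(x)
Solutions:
 u(x) = C1 - x^2 + 3*x


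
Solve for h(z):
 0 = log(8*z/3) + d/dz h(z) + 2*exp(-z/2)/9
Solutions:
 h(z) = C1 - z*log(z) + z*(-3*log(2) + 1 + log(3)) + 4*exp(-z/2)/9


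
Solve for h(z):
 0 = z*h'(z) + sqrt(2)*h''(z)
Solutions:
 h(z) = C1 + C2*erf(2^(1/4)*z/2)


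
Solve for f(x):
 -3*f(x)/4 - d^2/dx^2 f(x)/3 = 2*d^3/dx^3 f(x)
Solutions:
 f(x) = C1*exp(x*(-4 + 2*2^(1/3)/(27*sqrt(6573) + 2189)^(1/3) + 2^(2/3)*(27*sqrt(6573) + 2189)^(1/3))/72)*sin(2^(1/3)*sqrt(3)*x*(-2^(1/3)*(27*sqrt(6573) + 2189)^(1/3) + 2/(27*sqrt(6573) + 2189)^(1/3))/72) + C2*exp(x*(-4 + 2*2^(1/3)/(27*sqrt(6573) + 2189)^(1/3) + 2^(2/3)*(27*sqrt(6573) + 2189)^(1/3))/72)*cos(2^(1/3)*sqrt(3)*x*(-2^(1/3)*(27*sqrt(6573) + 2189)^(1/3) + 2/(27*sqrt(6573) + 2189)^(1/3))/72) + C3*exp(-x*(2*2^(1/3)/(27*sqrt(6573) + 2189)^(1/3) + 2 + 2^(2/3)*(27*sqrt(6573) + 2189)^(1/3))/36)


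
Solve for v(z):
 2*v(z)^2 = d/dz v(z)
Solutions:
 v(z) = -1/(C1 + 2*z)


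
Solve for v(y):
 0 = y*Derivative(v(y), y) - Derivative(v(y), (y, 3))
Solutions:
 v(y) = C1 + Integral(C2*airyai(y) + C3*airybi(y), y)


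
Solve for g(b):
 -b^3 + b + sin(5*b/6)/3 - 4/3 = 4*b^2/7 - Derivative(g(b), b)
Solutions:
 g(b) = C1 + b^4/4 + 4*b^3/21 - b^2/2 + 4*b/3 + 2*cos(5*b/6)/5


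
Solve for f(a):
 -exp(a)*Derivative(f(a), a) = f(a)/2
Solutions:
 f(a) = C1*exp(exp(-a)/2)


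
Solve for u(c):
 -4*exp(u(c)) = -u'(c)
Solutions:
 u(c) = log(-1/(C1 + 4*c))


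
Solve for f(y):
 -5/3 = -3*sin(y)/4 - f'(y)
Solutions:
 f(y) = C1 + 5*y/3 + 3*cos(y)/4


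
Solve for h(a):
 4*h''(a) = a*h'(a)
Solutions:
 h(a) = C1 + C2*erfi(sqrt(2)*a/4)


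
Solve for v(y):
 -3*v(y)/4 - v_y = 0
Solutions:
 v(y) = C1*exp(-3*y/4)


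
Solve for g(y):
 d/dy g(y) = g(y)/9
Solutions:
 g(y) = C1*exp(y/9)


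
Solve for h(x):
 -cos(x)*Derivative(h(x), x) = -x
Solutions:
 h(x) = C1 + Integral(x/cos(x), x)


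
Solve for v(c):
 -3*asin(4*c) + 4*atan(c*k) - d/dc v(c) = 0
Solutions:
 v(c) = C1 - 3*c*asin(4*c) - 3*sqrt(1 - 16*c^2)/4 + 4*Piecewise((c*atan(c*k) - log(c^2*k^2 + 1)/(2*k), Ne(k, 0)), (0, True))


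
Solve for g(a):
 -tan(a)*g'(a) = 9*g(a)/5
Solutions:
 g(a) = C1/sin(a)^(9/5)


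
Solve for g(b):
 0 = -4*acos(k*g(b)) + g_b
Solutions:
 Integral(1/acos(_y*k), (_y, g(b))) = C1 + 4*b


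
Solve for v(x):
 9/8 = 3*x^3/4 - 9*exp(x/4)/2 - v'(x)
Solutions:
 v(x) = C1 + 3*x^4/16 - 9*x/8 - 18*exp(x/4)


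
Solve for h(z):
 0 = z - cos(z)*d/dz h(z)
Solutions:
 h(z) = C1 + Integral(z/cos(z), z)


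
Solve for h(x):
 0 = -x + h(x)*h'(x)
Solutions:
 h(x) = -sqrt(C1 + x^2)
 h(x) = sqrt(C1 + x^2)


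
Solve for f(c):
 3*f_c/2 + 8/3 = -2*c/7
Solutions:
 f(c) = C1 - 2*c^2/21 - 16*c/9


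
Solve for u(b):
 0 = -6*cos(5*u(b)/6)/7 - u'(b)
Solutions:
 6*b/7 - 3*log(sin(5*u(b)/6) - 1)/5 + 3*log(sin(5*u(b)/6) + 1)/5 = C1


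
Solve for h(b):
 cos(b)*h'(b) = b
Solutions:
 h(b) = C1 + Integral(b/cos(b), b)


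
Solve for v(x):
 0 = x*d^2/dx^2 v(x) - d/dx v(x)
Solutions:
 v(x) = C1 + C2*x^2


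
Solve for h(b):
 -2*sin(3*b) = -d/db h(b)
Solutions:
 h(b) = C1 - 2*cos(3*b)/3


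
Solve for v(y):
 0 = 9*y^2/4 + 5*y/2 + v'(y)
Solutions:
 v(y) = C1 - 3*y^3/4 - 5*y^2/4


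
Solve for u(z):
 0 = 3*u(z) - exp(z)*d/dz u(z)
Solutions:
 u(z) = C1*exp(-3*exp(-z))


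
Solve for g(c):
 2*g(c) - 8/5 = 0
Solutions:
 g(c) = 4/5


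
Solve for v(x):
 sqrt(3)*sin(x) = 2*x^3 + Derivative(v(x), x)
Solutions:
 v(x) = C1 - x^4/2 - sqrt(3)*cos(x)


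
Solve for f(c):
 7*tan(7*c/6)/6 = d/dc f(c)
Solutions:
 f(c) = C1 - log(cos(7*c/6))


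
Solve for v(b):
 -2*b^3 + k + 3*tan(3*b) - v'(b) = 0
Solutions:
 v(b) = C1 - b^4/2 + b*k - log(cos(3*b))


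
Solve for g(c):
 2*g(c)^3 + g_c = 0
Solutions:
 g(c) = -sqrt(2)*sqrt(-1/(C1 - 2*c))/2
 g(c) = sqrt(2)*sqrt(-1/(C1 - 2*c))/2


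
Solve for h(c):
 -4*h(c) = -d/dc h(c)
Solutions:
 h(c) = C1*exp(4*c)


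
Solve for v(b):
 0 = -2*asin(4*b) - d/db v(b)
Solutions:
 v(b) = C1 - 2*b*asin(4*b) - sqrt(1 - 16*b^2)/2


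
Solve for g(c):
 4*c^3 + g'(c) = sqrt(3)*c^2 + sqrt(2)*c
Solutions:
 g(c) = C1 - c^4 + sqrt(3)*c^3/3 + sqrt(2)*c^2/2


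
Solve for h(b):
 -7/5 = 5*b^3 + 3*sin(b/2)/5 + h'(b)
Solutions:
 h(b) = C1 - 5*b^4/4 - 7*b/5 + 6*cos(b/2)/5


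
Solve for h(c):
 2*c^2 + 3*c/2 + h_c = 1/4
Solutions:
 h(c) = C1 - 2*c^3/3 - 3*c^2/4 + c/4


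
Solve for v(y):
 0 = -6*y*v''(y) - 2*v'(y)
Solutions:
 v(y) = C1 + C2*y^(2/3)


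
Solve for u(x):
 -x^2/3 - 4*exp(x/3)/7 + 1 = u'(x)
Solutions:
 u(x) = C1 - x^3/9 + x - 12*exp(x/3)/7


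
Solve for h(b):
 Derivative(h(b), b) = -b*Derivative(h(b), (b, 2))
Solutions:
 h(b) = C1 + C2*log(b)


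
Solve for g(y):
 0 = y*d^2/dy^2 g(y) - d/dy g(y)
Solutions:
 g(y) = C1 + C2*y^2


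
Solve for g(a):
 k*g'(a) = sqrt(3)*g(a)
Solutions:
 g(a) = C1*exp(sqrt(3)*a/k)


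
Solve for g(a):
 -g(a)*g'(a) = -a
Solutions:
 g(a) = -sqrt(C1 + a^2)
 g(a) = sqrt(C1 + a^2)


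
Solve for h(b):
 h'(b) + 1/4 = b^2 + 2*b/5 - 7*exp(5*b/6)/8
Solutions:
 h(b) = C1 + b^3/3 + b^2/5 - b/4 - 21*exp(5*b/6)/20


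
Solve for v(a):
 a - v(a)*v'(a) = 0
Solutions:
 v(a) = -sqrt(C1 + a^2)
 v(a) = sqrt(C1 + a^2)


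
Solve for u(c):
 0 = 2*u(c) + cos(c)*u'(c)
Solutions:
 u(c) = C1*(sin(c) - 1)/(sin(c) + 1)


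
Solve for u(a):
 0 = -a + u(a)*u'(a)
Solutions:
 u(a) = -sqrt(C1 + a^2)
 u(a) = sqrt(C1 + a^2)


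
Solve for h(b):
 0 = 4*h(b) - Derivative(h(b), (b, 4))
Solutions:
 h(b) = C1*exp(-sqrt(2)*b) + C2*exp(sqrt(2)*b) + C3*sin(sqrt(2)*b) + C4*cos(sqrt(2)*b)


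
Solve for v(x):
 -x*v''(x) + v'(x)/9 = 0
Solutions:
 v(x) = C1 + C2*x^(10/9)


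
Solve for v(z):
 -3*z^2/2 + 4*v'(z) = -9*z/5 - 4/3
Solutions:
 v(z) = C1 + z^3/8 - 9*z^2/40 - z/3


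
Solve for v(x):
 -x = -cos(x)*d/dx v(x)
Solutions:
 v(x) = C1 + Integral(x/cos(x), x)


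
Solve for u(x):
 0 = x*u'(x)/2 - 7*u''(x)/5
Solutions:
 u(x) = C1 + C2*erfi(sqrt(35)*x/14)


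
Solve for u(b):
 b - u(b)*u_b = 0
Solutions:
 u(b) = -sqrt(C1 + b^2)
 u(b) = sqrt(C1 + b^2)


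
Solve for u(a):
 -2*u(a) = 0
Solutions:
 u(a) = 0


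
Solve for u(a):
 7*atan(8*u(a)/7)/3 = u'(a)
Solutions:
 Integral(1/atan(8*_y/7), (_y, u(a))) = C1 + 7*a/3


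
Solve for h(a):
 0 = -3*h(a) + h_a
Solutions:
 h(a) = C1*exp(3*a)


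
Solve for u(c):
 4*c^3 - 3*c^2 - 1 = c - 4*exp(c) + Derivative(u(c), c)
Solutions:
 u(c) = C1 + c^4 - c^3 - c^2/2 - c + 4*exp(c)


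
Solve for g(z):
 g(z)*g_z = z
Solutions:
 g(z) = -sqrt(C1 + z^2)
 g(z) = sqrt(C1 + z^2)


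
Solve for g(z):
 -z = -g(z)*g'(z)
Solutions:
 g(z) = -sqrt(C1 + z^2)
 g(z) = sqrt(C1 + z^2)


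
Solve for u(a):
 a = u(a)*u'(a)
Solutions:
 u(a) = -sqrt(C1 + a^2)
 u(a) = sqrt(C1 + a^2)


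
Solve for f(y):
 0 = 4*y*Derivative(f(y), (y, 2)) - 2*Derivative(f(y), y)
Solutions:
 f(y) = C1 + C2*y^(3/2)


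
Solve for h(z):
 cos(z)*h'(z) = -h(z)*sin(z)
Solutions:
 h(z) = C1*cos(z)


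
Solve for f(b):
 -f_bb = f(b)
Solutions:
 f(b) = C1*sin(b) + C2*cos(b)


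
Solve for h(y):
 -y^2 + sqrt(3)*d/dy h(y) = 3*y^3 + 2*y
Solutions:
 h(y) = C1 + sqrt(3)*y^4/4 + sqrt(3)*y^3/9 + sqrt(3)*y^2/3


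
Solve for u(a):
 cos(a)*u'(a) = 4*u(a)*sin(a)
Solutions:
 u(a) = C1/cos(a)^4


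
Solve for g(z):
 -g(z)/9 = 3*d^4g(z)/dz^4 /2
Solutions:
 g(z) = (C1*sin(2^(3/4)*3^(1/4)*z/6) + C2*cos(2^(3/4)*3^(1/4)*z/6))*exp(-2^(3/4)*3^(1/4)*z/6) + (C3*sin(2^(3/4)*3^(1/4)*z/6) + C4*cos(2^(3/4)*3^(1/4)*z/6))*exp(2^(3/4)*3^(1/4)*z/6)


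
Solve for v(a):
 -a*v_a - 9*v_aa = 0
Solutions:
 v(a) = C1 + C2*erf(sqrt(2)*a/6)


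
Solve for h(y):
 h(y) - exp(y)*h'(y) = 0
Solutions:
 h(y) = C1*exp(-exp(-y))


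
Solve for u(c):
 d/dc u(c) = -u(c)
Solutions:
 u(c) = C1*exp(-c)


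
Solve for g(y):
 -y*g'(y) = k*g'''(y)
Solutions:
 g(y) = C1 + Integral(C2*airyai(y*(-1/k)^(1/3)) + C3*airybi(y*(-1/k)^(1/3)), y)


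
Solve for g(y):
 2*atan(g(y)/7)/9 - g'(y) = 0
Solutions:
 Integral(1/atan(_y/7), (_y, g(y))) = C1 + 2*y/9


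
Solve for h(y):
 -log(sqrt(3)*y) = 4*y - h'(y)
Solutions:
 h(y) = C1 + 2*y^2 + y*log(y) - y + y*log(3)/2


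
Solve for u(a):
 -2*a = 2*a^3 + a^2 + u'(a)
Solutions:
 u(a) = C1 - a^4/2 - a^3/3 - a^2


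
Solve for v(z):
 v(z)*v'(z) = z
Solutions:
 v(z) = -sqrt(C1 + z^2)
 v(z) = sqrt(C1 + z^2)


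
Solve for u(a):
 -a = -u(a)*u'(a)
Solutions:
 u(a) = -sqrt(C1 + a^2)
 u(a) = sqrt(C1 + a^2)


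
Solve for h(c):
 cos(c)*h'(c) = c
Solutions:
 h(c) = C1 + Integral(c/cos(c), c)


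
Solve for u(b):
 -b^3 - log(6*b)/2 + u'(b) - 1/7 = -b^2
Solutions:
 u(b) = C1 + b^4/4 - b^3/3 + b*log(b)/2 - 5*b/14 + b*log(6)/2


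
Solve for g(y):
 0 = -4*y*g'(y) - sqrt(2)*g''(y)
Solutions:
 g(y) = C1 + C2*erf(2^(1/4)*y)


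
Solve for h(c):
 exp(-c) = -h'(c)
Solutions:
 h(c) = C1 + exp(-c)


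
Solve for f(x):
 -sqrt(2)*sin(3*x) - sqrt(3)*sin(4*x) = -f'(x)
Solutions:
 f(x) = C1 - sqrt(2)*cos(3*x)/3 - sqrt(3)*cos(4*x)/4


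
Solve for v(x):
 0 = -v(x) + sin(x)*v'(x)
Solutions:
 v(x) = C1*sqrt(cos(x) - 1)/sqrt(cos(x) + 1)


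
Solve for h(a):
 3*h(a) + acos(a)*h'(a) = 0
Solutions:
 h(a) = C1*exp(-3*Integral(1/acos(a), a))


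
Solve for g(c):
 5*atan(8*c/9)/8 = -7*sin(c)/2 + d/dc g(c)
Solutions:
 g(c) = C1 + 5*c*atan(8*c/9)/8 - 45*log(64*c^2 + 81)/128 - 7*cos(c)/2


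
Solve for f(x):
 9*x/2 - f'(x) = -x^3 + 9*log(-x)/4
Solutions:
 f(x) = C1 + x^4/4 + 9*x^2/4 - 9*x*log(-x)/4 + 9*x/4


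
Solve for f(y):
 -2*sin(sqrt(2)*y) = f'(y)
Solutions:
 f(y) = C1 + sqrt(2)*cos(sqrt(2)*y)


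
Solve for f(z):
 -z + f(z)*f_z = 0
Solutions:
 f(z) = -sqrt(C1 + z^2)
 f(z) = sqrt(C1 + z^2)


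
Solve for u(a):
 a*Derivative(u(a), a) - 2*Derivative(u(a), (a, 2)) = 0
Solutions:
 u(a) = C1 + C2*erfi(a/2)


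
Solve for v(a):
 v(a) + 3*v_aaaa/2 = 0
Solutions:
 v(a) = (C1*sin(6^(3/4)*a/6) + C2*cos(6^(3/4)*a/6))*exp(-6^(3/4)*a/6) + (C3*sin(6^(3/4)*a/6) + C4*cos(6^(3/4)*a/6))*exp(6^(3/4)*a/6)


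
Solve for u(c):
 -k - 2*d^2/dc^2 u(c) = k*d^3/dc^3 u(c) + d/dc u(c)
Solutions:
 u(c) = C1 + C2*exp(c*(sqrt(1 - k) - 1)/k) + C3*exp(-c*(sqrt(1 - k) + 1)/k) - c*k


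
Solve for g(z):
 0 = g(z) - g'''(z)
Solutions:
 g(z) = C3*exp(z) + (C1*sin(sqrt(3)*z/2) + C2*cos(sqrt(3)*z/2))*exp(-z/2)


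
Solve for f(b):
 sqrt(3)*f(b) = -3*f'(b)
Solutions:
 f(b) = C1*exp(-sqrt(3)*b/3)


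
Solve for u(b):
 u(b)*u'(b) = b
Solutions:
 u(b) = -sqrt(C1 + b^2)
 u(b) = sqrt(C1 + b^2)


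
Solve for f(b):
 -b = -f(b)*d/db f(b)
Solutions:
 f(b) = -sqrt(C1 + b^2)
 f(b) = sqrt(C1 + b^2)


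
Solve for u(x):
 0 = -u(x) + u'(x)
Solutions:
 u(x) = C1*exp(x)


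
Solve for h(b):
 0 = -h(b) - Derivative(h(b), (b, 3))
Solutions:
 h(b) = C3*exp(-b) + (C1*sin(sqrt(3)*b/2) + C2*cos(sqrt(3)*b/2))*exp(b/2)


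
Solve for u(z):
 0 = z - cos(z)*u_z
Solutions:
 u(z) = C1 + Integral(z/cos(z), z)


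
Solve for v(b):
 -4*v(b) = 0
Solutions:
 v(b) = 0


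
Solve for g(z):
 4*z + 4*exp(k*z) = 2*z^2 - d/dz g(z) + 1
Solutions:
 g(z) = C1 + 2*z^3/3 - 2*z^2 + z - 4*exp(k*z)/k


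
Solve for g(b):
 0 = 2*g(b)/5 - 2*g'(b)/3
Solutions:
 g(b) = C1*exp(3*b/5)


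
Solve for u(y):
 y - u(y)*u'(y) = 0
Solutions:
 u(y) = -sqrt(C1 + y^2)
 u(y) = sqrt(C1 + y^2)


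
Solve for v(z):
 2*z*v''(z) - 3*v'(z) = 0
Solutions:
 v(z) = C1 + C2*z^(5/2)


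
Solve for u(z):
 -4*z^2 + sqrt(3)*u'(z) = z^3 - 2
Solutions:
 u(z) = C1 + sqrt(3)*z^4/12 + 4*sqrt(3)*z^3/9 - 2*sqrt(3)*z/3


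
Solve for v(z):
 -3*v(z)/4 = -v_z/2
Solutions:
 v(z) = C1*exp(3*z/2)


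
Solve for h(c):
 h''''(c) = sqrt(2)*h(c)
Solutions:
 h(c) = C1*exp(-2^(1/8)*c) + C2*exp(2^(1/8)*c) + C3*sin(2^(1/8)*c) + C4*cos(2^(1/8)*c)


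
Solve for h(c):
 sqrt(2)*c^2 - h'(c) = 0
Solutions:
 h(c) = C1 + sqrt(2)*c^3/3


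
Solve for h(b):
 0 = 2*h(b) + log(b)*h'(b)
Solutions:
 h(b) = C1*exp(-2*li(b))


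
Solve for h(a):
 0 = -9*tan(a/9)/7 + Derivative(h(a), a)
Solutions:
 h(a) = C1 - 81*log(cos(a/9))/7


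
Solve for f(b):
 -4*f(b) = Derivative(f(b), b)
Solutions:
 f(b) = C1*exp(-4*b)


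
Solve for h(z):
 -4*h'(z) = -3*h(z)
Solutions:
 h(z) = C1*exp(3*z/4)


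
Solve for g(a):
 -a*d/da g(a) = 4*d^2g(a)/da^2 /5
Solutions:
 g(a) = C1 + C2*erf(sqrt(10)*a/4)


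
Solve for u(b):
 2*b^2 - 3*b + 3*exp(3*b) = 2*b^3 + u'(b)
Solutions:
 u(b) = C1 - b^4/2 + 2*b^3/3 - 3*b^2/2 + exp(3*b)


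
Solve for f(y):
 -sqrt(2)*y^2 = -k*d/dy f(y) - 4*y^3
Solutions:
 f(y) = C1 - y^4/k + sqrt(2)*y^3/(3*k)


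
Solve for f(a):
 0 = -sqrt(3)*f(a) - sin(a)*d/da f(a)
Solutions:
 f(a) = C1*(cos(a) + 1)^(sqrt(3)/2)/(cos(a) - 1)^(sqrt(3)/2)


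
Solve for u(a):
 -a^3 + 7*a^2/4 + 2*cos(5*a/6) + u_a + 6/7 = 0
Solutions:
 u(a) = C1 + a^4/4 - 7*a^3/12 - 6*a/7 - 12*sin(5*a/6)/5


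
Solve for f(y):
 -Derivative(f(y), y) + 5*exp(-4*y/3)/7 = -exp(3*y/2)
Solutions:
 f(y) = C1 + 2*exp(3*y/2)/3 - 15*exp(-4*y/3)/28


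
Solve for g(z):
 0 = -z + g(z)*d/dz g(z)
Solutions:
 g(z) = -sqrt(C1 + z^2)
 g(z) = sqrt(C1 + z^2)


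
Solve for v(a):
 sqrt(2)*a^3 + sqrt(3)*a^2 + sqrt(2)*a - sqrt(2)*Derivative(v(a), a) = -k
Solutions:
 v(a) = C1 + a^4/4 + sqrt(6)*a^3/6 + a^2/2 + sqrt(2)*a*k/2


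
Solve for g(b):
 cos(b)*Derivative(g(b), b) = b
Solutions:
 g(b) = C1 + Integral(b/cos(b), b)


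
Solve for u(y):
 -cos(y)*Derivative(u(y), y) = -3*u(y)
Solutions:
 u(y) = C1*(sin(y) + 1)^(3/2)/(sin(y) - 1)^(3/2)


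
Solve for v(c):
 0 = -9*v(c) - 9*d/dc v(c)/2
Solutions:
 v(c) = C1*exp(-2*c)


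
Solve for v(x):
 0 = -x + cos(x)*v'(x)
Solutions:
 v(x) = C1 + Integral(x/cos(x), x)


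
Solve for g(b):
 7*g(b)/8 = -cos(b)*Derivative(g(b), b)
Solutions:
 g(b) = C1*(sin(b) - 1)^(7/16)/(sin(b) + 1)^(7/16)


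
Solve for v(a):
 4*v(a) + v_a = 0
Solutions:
 v(a) = C1*exp(-4*a)


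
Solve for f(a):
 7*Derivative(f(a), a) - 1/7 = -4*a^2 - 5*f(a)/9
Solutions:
 f(a) = C1*exp(-5*a/63) - 36*a^2/5 + 4536*a/25 - 2000151/875


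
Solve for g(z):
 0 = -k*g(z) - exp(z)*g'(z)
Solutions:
 g(z) = C1*exp(k*exp(-z))


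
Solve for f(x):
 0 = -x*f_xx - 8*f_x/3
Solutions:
 f(x) = C1 + C2/x^(5/3)


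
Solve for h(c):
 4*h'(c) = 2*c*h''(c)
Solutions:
 h(c) = C1 + C2*c^3


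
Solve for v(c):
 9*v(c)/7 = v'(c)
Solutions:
 v(c) = C1*exp(9*c/7)


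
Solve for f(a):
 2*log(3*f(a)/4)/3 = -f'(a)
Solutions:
 -3*Integral(1/(-log(_y) - log(3) + 2*log(2)), (_y, f(a)))/2 = C1 - a


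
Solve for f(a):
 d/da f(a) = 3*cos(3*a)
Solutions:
 f(a) = C1 + sin(3*a)


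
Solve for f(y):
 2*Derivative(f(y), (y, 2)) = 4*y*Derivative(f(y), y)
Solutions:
 f(y) = C1 + C2*erfi(y)


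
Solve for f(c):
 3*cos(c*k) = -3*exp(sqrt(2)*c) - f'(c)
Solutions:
 f(c) = C1 - 3*sqrt(2)*exp(sqrt(2)*c)/2 - 3*sin(c*k)/k


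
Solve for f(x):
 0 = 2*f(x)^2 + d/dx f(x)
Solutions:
 f(x) = 1/(C1 + 2*x)


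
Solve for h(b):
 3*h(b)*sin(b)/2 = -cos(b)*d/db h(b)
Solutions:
 h(b) = C1*cos(b)^(3/2)


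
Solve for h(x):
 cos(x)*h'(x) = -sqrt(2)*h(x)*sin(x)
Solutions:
 h(x) = C1*cos(x)^(sqrt(2))


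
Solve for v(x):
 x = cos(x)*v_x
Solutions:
 v(x) = C1 + Integral(x/cos(x), x)


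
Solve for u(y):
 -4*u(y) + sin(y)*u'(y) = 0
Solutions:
 u(y) = C1*(cos(y)^2 - 2*cos(y) + 1)/(cos(y)^2 + 2*cos(y) + 1)


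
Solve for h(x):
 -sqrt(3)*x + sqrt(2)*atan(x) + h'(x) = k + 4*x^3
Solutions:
 h(x) = C1 + k*x + x^4 + sqrt(3)*x^2/2 - sqrt(2)*(x*atan(x) - log(x^2 + 1)/2)


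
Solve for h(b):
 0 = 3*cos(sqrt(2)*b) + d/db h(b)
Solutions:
 h(b) = C1 - 3*sqrt(2)*sin(sqrt(2)*b)/2


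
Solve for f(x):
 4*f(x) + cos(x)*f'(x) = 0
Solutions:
 f(x) = C1*(sin(x)^2 - 2*sin(x) + 1)/(sin(x)^2 + 2*sin(x) + 1)


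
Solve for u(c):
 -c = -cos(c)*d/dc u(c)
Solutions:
 u(c) = C1 + Integral(c/cos(c), c)


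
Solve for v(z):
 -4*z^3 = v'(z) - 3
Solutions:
 v(z) = C1 - z^4 + 3*z


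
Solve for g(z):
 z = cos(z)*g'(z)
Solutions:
 g(z) = C1 + Integral(z/cos(z), z)


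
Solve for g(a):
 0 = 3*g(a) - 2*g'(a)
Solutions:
 g(a) = C1*exp(3*a/2)


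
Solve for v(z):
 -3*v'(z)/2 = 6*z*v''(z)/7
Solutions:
 v(z) = C1 + C2/z^(3/4)


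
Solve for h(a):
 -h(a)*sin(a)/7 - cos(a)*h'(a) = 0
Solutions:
 h(a) = C1*cos(a)^(1/7)


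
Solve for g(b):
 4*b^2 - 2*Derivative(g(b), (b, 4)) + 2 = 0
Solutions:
 g(b) = C1 + C2*b + C3*b^2 + C4*b^3 + b^6/180 + b^4/24


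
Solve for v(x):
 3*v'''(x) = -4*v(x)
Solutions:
 v(x) = C3*exp(-6^(2/3)*x/3) + (C1*sin(2^(2/3)*3^(1/6)*x/2) + C2*cos(2^(2/3)*3^(1/6)*x/2))*exp(6^(2/3)*x/6)


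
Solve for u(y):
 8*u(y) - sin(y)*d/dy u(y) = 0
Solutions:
 u(y) = C1*(cos(y)^4 - 4*cos(y)^3 + 6*cos(y)^2 - 4*cos(y) + 1)/(cos(y)^4 + 4*cos(y)^3 + 6*cos(y)^2 + 4*cos(y) + 1)


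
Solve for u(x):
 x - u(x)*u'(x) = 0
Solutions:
 u(x) = -sqrt(C1 + x^2)
 u(x) = sqrt(C1 + x^2)


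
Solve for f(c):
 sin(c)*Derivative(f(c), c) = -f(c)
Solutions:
 f(c) = C1*sqrt(cos(c) + 1)/sqrt(cos(c) - 1)


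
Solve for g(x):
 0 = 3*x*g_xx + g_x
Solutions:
 g(x) = C1 + C2*x^(2/3)


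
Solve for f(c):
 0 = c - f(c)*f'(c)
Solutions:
 f(c) = -sqrt(C1 + c^2)
 f(c) = sqrt(C1 + c^2)


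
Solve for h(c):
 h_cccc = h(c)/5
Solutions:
 h(c) = C1*exp(-5^(3/4)*c/5) + C2*exp(5^(3/4)*c/5) + C3*sin(5^(3/4)*c/5) + C4*cos(5^(3/4)*c/5)


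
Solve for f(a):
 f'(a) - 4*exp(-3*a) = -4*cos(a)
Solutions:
 f(a) = C1 - 4*sin(a) - 4*exp(-3*a)/3


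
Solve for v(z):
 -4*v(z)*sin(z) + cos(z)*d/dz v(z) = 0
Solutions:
 v(z) = C1/cos(z)^4


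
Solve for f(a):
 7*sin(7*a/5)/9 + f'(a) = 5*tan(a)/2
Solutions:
 f(a) = C1 - 5*log(cos(a))/2 + 5*cos(7*a/5)/9


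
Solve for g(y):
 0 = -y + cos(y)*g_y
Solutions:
 g(y) = C1 + Integral(y/cos(y), y)


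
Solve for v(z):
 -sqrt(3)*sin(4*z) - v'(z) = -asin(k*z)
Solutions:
 v(z) = C1 + Piecewise((z*asin(k*z) + sqrt(-k^2*z^2 + 1)/k, Ne(k, 0)), (0, True)) + sqrt(3)*cos(4*z)/4


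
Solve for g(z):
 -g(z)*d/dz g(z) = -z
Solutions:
 g(z) = -sqrt(C1 + z^2)
 g(z) = sqrt(C1 + z^2)


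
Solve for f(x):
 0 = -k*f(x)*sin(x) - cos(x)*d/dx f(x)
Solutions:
 f(x) = C1*exp(k*log(cos(x)))


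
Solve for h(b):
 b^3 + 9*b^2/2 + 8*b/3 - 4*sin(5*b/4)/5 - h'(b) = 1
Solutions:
 h(b) = C1 + b^4/4 + 3*b^3/2 + 4*b^2/3 - b + 16*cos(5*b/4)/25


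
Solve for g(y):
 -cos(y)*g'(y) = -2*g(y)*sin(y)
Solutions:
 g(y) = C1/cos(y)^2


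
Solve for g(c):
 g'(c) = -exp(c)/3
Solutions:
 g(c) = C1 - exp(c)/3


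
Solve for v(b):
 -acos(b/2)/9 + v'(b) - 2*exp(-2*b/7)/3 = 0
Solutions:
 v(b) = C1 + b*acos(b/2)/9 - sqrt(4 - b^2)/9 - 7*exp(-2*b/7)/3


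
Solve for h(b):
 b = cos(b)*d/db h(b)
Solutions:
 h(b) = C1 + Integral(b/cos(b), b)


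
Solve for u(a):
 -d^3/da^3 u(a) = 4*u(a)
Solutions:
 u(a) = C3*exp(-2^(2/3)*a) + (C1*sin(2^(2/3)*sqrt(3)*a/2) + C2*cos(2^(2/3)*sqrt(3)*a/2))*exp(2^(2/3)*a/2)


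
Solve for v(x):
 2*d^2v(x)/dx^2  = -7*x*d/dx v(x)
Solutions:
 v(x) = C1 + C2*erf(sqrt(7)*x/2)


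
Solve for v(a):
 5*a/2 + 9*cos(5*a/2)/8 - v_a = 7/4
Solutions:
 v(a) = C1 + 5*a^2/4 - 7*a/4 + 9*sin(5*a/2)/20


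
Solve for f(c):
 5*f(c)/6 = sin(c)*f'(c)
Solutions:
 f(c) = C1*(cos(c) - 1)^(5/12)/(cos(c) + 1)^(5/12)


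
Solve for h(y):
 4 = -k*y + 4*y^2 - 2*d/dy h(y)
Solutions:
 h(y) = C1 - k*y^2/4 + 2*y^3/3 - 2*y


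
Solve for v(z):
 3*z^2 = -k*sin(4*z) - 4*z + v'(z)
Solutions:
 v(z) = C1 - k*cos(4*z)/4 + z^3 + 2*z^2


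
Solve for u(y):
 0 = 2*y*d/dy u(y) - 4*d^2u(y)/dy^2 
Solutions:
 u(y) = C1 + C2*erfi(y/2)


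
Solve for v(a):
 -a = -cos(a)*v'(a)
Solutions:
 v(a) = C1 + Integral(a/cos(a), a)


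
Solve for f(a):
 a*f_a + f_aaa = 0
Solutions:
 f(a) = C1 + Integral(C2*airyai(-a) + C3*airybi(-a), a)


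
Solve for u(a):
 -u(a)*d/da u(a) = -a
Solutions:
 u(a) = -sqrt(C1 + a^2)
 u(a) = sqrt(C1 + a^2)


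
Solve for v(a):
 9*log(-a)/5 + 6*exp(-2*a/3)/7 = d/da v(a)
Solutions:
 v(a) = C1 + 9*a*log(-a)/5 - 9*a/5 - 9*exp(-2*a/3)/7


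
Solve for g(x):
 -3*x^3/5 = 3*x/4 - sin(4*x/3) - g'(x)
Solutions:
 g(x) = C1 + 3*x^4/20 + 3*x^2/8 + 3*cos(4*x/3)/4


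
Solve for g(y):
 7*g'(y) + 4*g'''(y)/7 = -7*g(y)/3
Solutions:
 g(y) = C1*exp(y*(-7*63^(1/3)/(3 + 2*sqrt(39))^(1/3) + 147^(1/3)*(3 + 2*sqrt(39))^(1/3))/12)*sin(3^(1/6)*7^(1/3)*y*(21/(3 + 2*sqrt(39))^(1/3) + 3^(2/3)*7^(1/3)*(3 + 2*sqrt(39))^(1/3))/12) + C2*exp(y*(-7*63^(1/3)/(3 + 2*sqrt(39))^(1/3) + 147^(1/3)*(3 + 2*sqrt(39))^(1/3))/12)*cos(3^(1/6)*7^(1/3)*y*(21/(3 + 2*sqrt(39))^(1/3) + 3^(2/3)*7^(1/3)*(3 + 2*sqrt(39))^(1/3))/12) + C3*exp(-y*(-7*63^(1/3)/(3 + 2*sqrt(39))^(1/3) + 147^(1/3)*(3 + 2*sqrt(39))^(1/3))/6)


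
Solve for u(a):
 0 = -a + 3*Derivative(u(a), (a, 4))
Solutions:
 u(a) = C1 + C2*a + C3*a^2 + C4*a^3 + a^5/360


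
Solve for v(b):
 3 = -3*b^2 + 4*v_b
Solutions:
 v(b) = C1 + b^3/4 + 3*b/4


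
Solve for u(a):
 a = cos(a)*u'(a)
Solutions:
 u(a) = C1 + Integral(a/cos(a), a)


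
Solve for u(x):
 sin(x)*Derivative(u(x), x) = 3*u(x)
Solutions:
 u(x) = C1*(cos(x) - 1)^(3/2)/(cos(x) + 1)^(3/2)


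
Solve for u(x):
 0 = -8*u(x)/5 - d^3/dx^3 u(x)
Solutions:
 u(x) = C3*exp(-2*5^(2/3)*x/5) + (C1*sin(sqrt(3)*5^(2/3)*x/5) + C2*cos(sqrt(3)*5^(2/3)*x/5))*exp(5^(2/3)*x/5)


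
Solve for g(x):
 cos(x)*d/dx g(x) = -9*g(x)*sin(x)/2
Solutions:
 g(x) = C1*cos(x)^(9/2)


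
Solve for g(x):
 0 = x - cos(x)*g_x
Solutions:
 g(x) = C1 + Integral(x/cos(x), x)


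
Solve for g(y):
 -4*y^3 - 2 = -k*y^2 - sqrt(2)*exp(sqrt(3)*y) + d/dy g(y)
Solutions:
 g(y) = C1 + k*y^3/3 - y^4 - 2*y + sqrt(6)*exp(sqrt(3)*y)/3


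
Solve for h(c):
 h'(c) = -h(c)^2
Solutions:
 h(c) = 1/(C1 + c)


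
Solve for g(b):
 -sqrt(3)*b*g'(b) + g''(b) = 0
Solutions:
 g(b) = C1 + C2*erfi(sqrt(2)*3^(1/4)*b/2)


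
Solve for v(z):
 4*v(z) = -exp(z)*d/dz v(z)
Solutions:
 v(z) = C1*exp(4*exp(-z))


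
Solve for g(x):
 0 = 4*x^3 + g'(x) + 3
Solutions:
 g(x) = C1 - x^4 - 3*x


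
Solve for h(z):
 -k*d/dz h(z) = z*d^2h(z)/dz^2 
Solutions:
 h(z) = C1 + z^(1 - re(k))*(C2*sin(log(z)*Abs(im(k))) + C3*cos(log(z)*im(k)))


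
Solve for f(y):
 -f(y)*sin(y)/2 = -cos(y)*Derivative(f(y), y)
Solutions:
 f(y) = C1/sqrt(cos(y))


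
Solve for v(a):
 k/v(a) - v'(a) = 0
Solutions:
 v(a) = -sqrt(C1 + 2*a*k)
 v(a) = sqrt(C1 + 2*a*k)


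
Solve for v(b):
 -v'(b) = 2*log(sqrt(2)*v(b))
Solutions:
 Integral(1/(2*log(_y) + log(2)), (_y, v(b))) = C1 - b


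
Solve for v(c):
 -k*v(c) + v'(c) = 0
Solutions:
 v(c) = C1*exp(c*k)


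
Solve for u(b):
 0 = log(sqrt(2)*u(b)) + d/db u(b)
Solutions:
 2*Integral(1/(2*log(_y) + log(2)), (_y, u(b))) = C1 - b


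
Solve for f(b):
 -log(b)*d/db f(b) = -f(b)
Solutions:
 f(b) = C1*exp(li(b))


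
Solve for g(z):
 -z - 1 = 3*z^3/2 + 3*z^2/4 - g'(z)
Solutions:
 g(z) = C1 + 3*z^4/8 + z^3/4 + z^2/2 + z


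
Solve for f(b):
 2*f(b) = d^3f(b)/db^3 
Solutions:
 f(b) = C3*exp(2^(1/3)*b) + (C1*sin(2^(1/3)*sqrt(3)*b/2) + C2*cos(2^(1/3)*sqrt(3)*b/2))*exp(-2^(1/3)*b/2)


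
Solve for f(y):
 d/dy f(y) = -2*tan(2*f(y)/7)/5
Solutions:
 f(y) = -7*asin(C1*exp(-4*y/35))/2 + 7*pi/2
 f(y) = 7*asin(C1*exp(-4*y/35))/2
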